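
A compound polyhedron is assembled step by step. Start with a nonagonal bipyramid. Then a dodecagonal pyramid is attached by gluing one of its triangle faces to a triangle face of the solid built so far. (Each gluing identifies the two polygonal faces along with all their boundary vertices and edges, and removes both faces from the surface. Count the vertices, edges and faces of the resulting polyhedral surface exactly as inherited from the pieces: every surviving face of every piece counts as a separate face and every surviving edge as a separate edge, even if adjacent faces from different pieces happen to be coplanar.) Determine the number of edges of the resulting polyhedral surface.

48

A nonagonal bipyramid: V=11, E=27, F=18.
Attach a dodecagonal pyramid (V=13, E=24, F=13) along a 3-gon: merge 3 vertices and 3 edges, delete both glued faces → V=21, E=48, F=29.
Check: V − E + F = 21 − 48 + 29 = 2.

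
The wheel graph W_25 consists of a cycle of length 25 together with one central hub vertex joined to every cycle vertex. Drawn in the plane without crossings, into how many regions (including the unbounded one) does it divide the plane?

W_25 has V = 25 + 1 = 26 vertices and E = 2·25 = 50 edges.
By Euler's formula F = 2 − V + E = 2 − 26 + 50 = 26.

26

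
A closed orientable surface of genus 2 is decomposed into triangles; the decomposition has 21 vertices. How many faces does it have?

χ = 2 − 2·2 = -2, and every face is a triangle so 3F = 2E.
V − E + F = -2 with E = 3F/2 gives 21 − (3/2 − 1)·F = -2, so F = 46 and E = 69.

46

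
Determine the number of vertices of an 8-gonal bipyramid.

A bipyramid over an n-gon has 2n triangular faces and n + 2 vertices: V = 8 + 2 = 10, E = 3·8 = 24, F = 2·8 = 16.

10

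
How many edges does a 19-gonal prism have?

A prism on an n-gon has two n-gon bases and n rectangular sides: V = 2·19 = 38, E = 3·19 = 57, F = 19 + 2 = 21.

57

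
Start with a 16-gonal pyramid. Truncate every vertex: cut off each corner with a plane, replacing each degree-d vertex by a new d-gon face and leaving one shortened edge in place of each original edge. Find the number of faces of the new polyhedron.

The base solid has V = 17, E = 32, F = 17.
Truncation replaces each original edge-end by a new vertex, so V′ = 2E = 64.
Each original edge survives, and each old vertex of degree d contributes d new edges; summing degrees gives Σd = 2E, so E′ = E + 2E = 3E = 96.
Each original face survives and each original vertex becomes one new face: F′ = F + V = 34.

34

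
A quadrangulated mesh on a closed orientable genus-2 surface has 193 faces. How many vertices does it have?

χ = 2 − 2·2 = -2, and every face is a square so 4F = 2E.
E = 4·193/2 = 386. Then V = -2 + E − F = -2 + 386 − 193 = 191.

191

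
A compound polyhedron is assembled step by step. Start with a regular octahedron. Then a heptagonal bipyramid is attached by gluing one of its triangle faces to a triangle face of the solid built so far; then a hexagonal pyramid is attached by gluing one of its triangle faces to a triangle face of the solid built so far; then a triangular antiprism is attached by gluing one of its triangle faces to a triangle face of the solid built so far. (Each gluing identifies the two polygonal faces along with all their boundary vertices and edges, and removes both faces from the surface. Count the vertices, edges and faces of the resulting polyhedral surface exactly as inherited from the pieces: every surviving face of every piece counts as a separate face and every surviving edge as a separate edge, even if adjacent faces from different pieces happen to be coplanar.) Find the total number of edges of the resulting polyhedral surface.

A regular octahedron: V=6, E=12, F=8.
Attach a heptagonal bipyramid (V=9, E=21, F=14) along a 3-gon: merge 3 vertices and 3 edges, delete both glued faces → V=12, E=30, F=20.
Attach a hexagonal pyramid (V=7, E=12, F=7) along a 3-gon: merge 3 vertices and 3 edges, delete both glued faces → V=16, E=39, F=25.
Attach a triangular antiprism (V=6, E=12, F=8) along a 3-gon: merge 3 vertices and 3 edges, delete both glued faces → V=19, E=48, F=31.
Check: V − E + F = 19 − 48 + 31 = 2.

48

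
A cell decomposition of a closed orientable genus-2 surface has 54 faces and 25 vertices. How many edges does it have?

For a closed orientable surface of genus 2, χ = 2 − 2·2 = -2.
E = V + F − (-2) = 25 + 54 − (-2) = 81.

81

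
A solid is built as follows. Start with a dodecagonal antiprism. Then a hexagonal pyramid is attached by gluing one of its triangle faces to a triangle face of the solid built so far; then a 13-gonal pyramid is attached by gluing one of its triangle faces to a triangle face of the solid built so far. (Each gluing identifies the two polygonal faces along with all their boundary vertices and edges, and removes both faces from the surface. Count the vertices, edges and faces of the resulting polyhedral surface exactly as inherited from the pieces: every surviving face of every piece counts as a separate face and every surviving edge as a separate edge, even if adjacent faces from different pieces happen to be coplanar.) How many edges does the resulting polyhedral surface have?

80

A dodecagonal antiprism: V=24, E=48, F=26.
Attach a hexagonal pyramid (V=7, E=12, F=7) along a 3-gon: merge 3 vertices and 3 edges, delete both glued faces → V=28, E=57, F=31.
Attach a 13-gonal pyramid (V=14, E=26, F=14) along a 3-gon: merge 3 vertices and 3 edges, delete both glued faces → V=39, E=80, F=43.
Check: V − E + F = 39 − 80 + 43 = 2.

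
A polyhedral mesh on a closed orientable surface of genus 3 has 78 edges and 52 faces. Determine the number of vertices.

For a closed orientable surface of genus 3, χ = 2 − 2·3 = -4.
V = -4 + E − F = -4 + 78 − 52 = 22.

22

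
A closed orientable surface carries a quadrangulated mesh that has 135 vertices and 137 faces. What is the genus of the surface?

2

Every face is a square, so 2E = 4·137 = 548, giving E = 274.
χ = V − E + F = 135 − 274 + 137 = -2.
For a closed orientable surface χ = 2 − 2g, so g = (2 − (-2))/2 = 2.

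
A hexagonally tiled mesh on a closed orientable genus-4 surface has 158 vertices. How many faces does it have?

82

χ = 2 − 2·4 = -6, and every face is a hexagon so 6F = 2E.
V − E + F = -6 with E = 6F/2 gives 158 − (6/2 − 1)·F = -6, so F = 82 and E = 246.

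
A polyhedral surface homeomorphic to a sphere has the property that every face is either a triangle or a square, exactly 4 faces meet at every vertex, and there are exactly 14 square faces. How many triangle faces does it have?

8

Let x be the number of triangles; then F = 14 + x.
Edge–face incidences: 2E = 4·14 + 3·x = 56 + 3x.
Every vertex has degree 4, so 4V = 2E.
Euler: V − E + F = 2 ⇒ (2E)/4 − E + (14 + x) = 2.
Multiply by 8: 2·(2E) − 4·(2E) + 8·(14 + x) = 16, i.e. 112 + 8x − 2·(56 + 3x) = 16.
Collecting terms: 2x = 16, so x = 8.
Then 2E = 56 + 3·8 = 80, so E = 40, V = 2E/4 = 20, F = 14 + 8 = 22.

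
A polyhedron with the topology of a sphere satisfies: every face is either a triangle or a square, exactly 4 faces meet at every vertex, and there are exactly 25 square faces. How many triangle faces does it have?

8

Let x be the number of triangles; then F = 25 + x.
Edge–face incidences: 2E = 4·25 + 3·x = 100 + 3x.
Every vertex has degree 4, so 4V = 2E.
Euler: V − E + F = 2 ⇒ (2E)/4 − E + (25 + x) = 2.
Multiply by 8: 2·(2E) − 4·(2E) + 8·(25 + x) = 16, i.e. 200 + 8x − 2·(100 + 3x) = 16.
Collecting terms: 2x = 16, so x = 8.
Then 2E = 100 + 3·8 = 124, so E = 62, V = 2E/4 = 31, F = 25 + 8 = 33.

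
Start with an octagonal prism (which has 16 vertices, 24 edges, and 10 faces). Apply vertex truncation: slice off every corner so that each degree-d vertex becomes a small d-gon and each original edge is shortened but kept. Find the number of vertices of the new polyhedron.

Truncation replaces each original edge-end by a new vertex, so V′ = 2E = 48.
Each original edge survives, and each old vertex of degree d contributes d new edges; summing degrees gives Σd = 2E, so E′ = E + 2E = 3E = 72.
Each original face survives and each original vertex becomes one new face: F′ = F + V = 26.

48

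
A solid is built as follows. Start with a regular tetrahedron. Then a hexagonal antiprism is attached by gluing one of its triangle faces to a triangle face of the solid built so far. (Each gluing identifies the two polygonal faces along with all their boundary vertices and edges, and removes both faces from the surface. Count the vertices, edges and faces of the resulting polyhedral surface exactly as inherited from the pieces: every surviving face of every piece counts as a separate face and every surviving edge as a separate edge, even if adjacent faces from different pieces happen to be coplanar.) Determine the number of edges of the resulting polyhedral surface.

27

A regular tetrahedron: V=4, E=6, F=4.
Attach a hexagonal antiprism (V=12, E=24, F=14) along a 3-gon: merge 3 vertices and 3 edges, delete both glued faces → V=13, E=27, F=16.
Check: V − E + F = 13 − 27 + 16 = 2.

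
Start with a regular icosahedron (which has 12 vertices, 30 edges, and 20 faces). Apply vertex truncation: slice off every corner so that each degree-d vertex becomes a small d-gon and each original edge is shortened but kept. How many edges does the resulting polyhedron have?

Truncation replaces each original edge-end by a new vertex, so V′ = 2E = 60.
Each original edge survives, and each old vertex of degree d contributes d new edges; summing degrees gives Σd = 2E, so E′ = E + 2E = 3E = 90.
Each original face survives and each original vertex becomes one new face: F′ = F + V = 32.

90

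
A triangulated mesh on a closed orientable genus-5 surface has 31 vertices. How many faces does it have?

78

χ = 2 − 2·5 = -8, and every face is a triangle so 3F = 2E.
V − E + F = -8 with E = 3F/2 gives 31 − (3/2 − 1)·F = -8, so F = 78 and E = 117.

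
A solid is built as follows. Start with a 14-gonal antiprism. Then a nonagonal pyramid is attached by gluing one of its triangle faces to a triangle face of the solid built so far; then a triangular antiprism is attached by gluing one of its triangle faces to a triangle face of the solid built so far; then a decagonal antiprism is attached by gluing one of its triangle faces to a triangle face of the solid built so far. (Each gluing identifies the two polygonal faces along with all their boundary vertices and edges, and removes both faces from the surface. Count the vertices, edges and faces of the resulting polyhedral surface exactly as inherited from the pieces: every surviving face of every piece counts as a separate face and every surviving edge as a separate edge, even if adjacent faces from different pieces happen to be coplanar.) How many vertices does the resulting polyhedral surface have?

A 14-gonal antiprism: V=28, E=56, F=30.
Attach a nonagonal pyramid (V=10, E=18, F=10) along a 3-gon: merge 3 vertices and 3 edges, delete both glued faces → V=35, E=71, F=38.
Attach a triangular antiprism (V=6, E=12, F=8) along a 3-gon: merge 3 vertices and 3 edges, delete both glued faces → V=38, E=80, F=44.
Attach a decagonal antiprism (V=20, E=40, F=22) along a 3-gon: merge 3 vertices and 3 edges, delete both glued faces → V=55, E=117, F=64.
Check: V − E + F = 55 − 117 + 64 = 2.

55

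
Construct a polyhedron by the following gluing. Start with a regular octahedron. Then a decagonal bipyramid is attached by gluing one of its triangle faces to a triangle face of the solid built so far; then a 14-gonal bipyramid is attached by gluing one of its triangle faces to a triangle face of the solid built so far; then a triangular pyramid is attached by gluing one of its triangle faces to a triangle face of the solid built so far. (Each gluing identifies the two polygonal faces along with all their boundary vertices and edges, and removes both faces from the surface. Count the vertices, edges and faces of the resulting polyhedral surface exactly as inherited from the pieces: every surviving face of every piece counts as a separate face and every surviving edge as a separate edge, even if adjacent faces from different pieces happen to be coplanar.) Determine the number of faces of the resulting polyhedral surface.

54

A regular octahedron: V=6, E=12, F=8.
Attach a decagonal bipyramid (V=12, E=30, F=20) along a 3-gon: merge 3 vertices and 3 edges, delete both glued faces → V=15, E=39, F=26.
Attach a 14-gonal bipyramid (V=16, E=42, F=28) along a 3-gon: merge 3 vertices and 3 edges, delete both glued faces → V=28, E=78, F=52.
Attach a triangular pyramid (V=4, E=6, F=4) along a 3-gon: merge 3 vertices and 3 edges, delete both glued faces → V=29, E=81, F=54.
Check: V − E + F = 29 − 81 + 54 = 2.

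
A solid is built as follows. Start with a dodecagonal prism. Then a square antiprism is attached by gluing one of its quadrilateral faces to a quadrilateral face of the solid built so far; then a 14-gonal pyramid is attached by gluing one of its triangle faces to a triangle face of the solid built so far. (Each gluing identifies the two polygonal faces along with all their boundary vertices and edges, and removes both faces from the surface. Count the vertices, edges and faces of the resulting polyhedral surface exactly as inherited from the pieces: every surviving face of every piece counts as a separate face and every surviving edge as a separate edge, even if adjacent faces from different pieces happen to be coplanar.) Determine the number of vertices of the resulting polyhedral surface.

40

A dodecagonal prism: V=24, E=36, F=14.
Attach a square antiprism (V=8, E=16, F=10) along a 4-gon: merge 4 vertices and 4 edges, delete both glued faces → V=28, E=48, F=22.
Attach a 14-gonal pyramid (V=15, E=28, F=15) along a 3-gon: merge 3 vertices and 3 edges, delete both glued faces → V=40, E=73, F=35.
Check: V − E + F = 40 − 73 + 35 = 2.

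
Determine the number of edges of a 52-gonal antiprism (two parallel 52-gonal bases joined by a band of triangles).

An antiprism on an n-gon has two n-gon caps and 2n triangles: V = 2·52 = 104, E = 4·52 = 208, F = 2·52 + 2 = 106.
Check: V − E + F = 104 − 208 + 106 = 2.

208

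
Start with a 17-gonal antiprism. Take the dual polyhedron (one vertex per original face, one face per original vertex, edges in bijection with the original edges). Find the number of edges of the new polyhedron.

The base solid has V = 34, E = 68, F = 36.
The dual swaps V and F and preserves E: V′ = F = 36, E′ = E = 68, F′ = V = 34.

68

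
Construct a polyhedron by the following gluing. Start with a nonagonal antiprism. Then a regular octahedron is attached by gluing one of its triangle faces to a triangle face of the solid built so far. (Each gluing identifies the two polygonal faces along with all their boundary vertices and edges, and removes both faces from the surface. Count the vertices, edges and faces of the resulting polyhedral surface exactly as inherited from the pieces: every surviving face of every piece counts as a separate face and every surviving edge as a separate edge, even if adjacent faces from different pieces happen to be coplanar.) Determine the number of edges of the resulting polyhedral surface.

A nonagonal antiprism: V=18, E=36, F=20.
Attach a regular octahedron (V=6, E=12, F=8) along a 3-gon: merge 3 vertices and 3 edges, delete both glued faces → V=21, E=45, F=26.
Check: V − E + F = 21 − 45 + 26 = 2.

45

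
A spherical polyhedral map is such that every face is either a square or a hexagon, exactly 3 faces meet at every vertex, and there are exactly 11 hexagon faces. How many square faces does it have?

Let x be the number of squares; then F = 11 + x.
Edge–face incidences: 2E = 6·11 + 4·x = 66 + 4x.
Every vertex has degree 3, so 3V = 2E.
Euler: V − E + F = 2 ⇒ (2E)/3 − E + (11 + x) = 2.
Multiply by 6: 2·(2E) − 3·(2E) + 6·(11 + x) = 12, i.e. 66 + 6x − (66 + 4x) = 12.
Collecting terms: 2x = 12, so x = 6.
Then 2E = 66 + 4·6 = 90, so E = 45, V = 2E/3 = 30, F = 11 + 6 = 17.

6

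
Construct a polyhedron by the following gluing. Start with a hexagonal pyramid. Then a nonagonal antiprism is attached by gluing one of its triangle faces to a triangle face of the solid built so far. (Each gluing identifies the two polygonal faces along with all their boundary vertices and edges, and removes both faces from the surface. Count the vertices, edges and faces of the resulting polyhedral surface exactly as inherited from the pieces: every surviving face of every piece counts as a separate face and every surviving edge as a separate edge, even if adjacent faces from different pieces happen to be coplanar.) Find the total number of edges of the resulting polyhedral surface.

45

A hexagonal pyramid: V=7, E=12, F=7.
Attach a nonagonal antiprism (V=18, E=36, F=20) along a 3-gon: merge 3 vertices and 3 edges, delete both glued faces → V=22, E=45, F=25.
Check: V − E + F = 22 − 45 + 25 = 2.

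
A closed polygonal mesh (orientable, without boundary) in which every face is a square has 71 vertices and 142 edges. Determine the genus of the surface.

1

Every face is a square and each edge borders two faces, so 4F = 2·142, giving F = 71.
χ = V − E + F = 71 − 142 + 71 = 0.
For a closed orientable surface χ = 2 − 2g, so g = (2 − (0))/2 = 1.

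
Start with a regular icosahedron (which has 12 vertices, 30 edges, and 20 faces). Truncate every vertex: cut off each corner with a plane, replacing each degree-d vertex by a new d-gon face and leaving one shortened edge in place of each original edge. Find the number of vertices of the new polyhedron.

Truncation replaces each original edge-end by a new vertex, so V′ = 2E = 60.
Each original edge survives, and each old vertex of degree d contributes d new edges; summing degrees gives Σd = 2E, so E′ = E + 2E = 3E = 90.
Each original face survives and each original vertex becomes one new face: F′ = F + V = 32.

60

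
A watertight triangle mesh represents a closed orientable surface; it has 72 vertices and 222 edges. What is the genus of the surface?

2

Every face is a triangle and each edge borders two faces, so 3F = 2·222, giving F = 148.
χ = V − E + F = 72 − 222 + 148 = -2.
For a closed orientable surface χ = 2 − 2g, so g = (2 − (-2))/2 = 2.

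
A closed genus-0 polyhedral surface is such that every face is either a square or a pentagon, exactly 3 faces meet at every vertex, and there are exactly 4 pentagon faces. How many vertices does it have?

12

Let x be the number of squares; then F = 4 + x.
Edge–face incidences: 2E = 5·4 + 4·x = 20 + 4x.
Every vertex has degree 3, so 3V = 2E.
Euler: V − E + F = 2 ⇒ (2E)/3 − E + (4 + x) = 2.
Multiply by 6: 2·(2E) − 3·(2E) + 6·(4 + x) = 12, i.e. 24 + 6x − (20 + 4x) = 12.
Collecting terms: 2x + 4 = 12, so 2x = 8, so x = 4.
Then 2E = 20 + 4·4 = 36, so E = 18, V = 2E/3 = 12, F = 4 + 4 = 8.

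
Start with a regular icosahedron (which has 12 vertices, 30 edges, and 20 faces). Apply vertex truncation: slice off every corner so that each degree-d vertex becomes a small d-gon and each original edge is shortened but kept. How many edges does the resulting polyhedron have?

90

Truncation replaces each original edge-end by a new vertex, so V′ = 2E = 60.
Each original edge survives, and each old vertex of degree d contributes d new edges; summing degrees gives Σd = 2E, so E′ = E + 2E = 3E = 90.
Each original face survives and each original vertex becomes one new face: F′ = F + V = 32.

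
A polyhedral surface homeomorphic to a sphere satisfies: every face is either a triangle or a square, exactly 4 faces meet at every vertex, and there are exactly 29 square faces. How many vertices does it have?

35

Let x be the number of triangles; then F = 29 + x.
Edge–face incidences: 2E = 4·29 + 3·x = 116 + 3x.
Every vertex has degree 4, so 4V = 2E.
Euler: V − E + F = 2 ⇒ (2E)/4 − E + (29 + x) = 2.
Multiply by 8: 2·(2E) − 4·(2E) + 8·(29 + x) = 16, i.e. 232 + 8x − 2·(116 + 3x) = 16.
Collecting terms: 2x = 16, so x = 8.
Then 2E = 116 + 3·8 = 140, so E = 70, V = 2E/4 = 35, F = 29 + 8 = 37.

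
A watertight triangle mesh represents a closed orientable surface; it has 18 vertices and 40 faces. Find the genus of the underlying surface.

Every face is a triangle, so 2E = 3·40 = 120, giving E = 60.
χ = V − E + F = 18 − 60 + 40 = -2.
For a closed orientable surface χ = 2 − 2g, so g = (2 − (-2))/2 = 2.

2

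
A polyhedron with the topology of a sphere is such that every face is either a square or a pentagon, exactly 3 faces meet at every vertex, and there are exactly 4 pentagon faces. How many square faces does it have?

4

Let x be the number of squares; then F = 4 + x.
Edge–face incidences: 2E = 5·4 + 4·x = 20 + 4x.
Every vertex has degree 3, so 3V = 2E.
Euler: V − E + F = 2 ⇒ (2E)/3 − E + (4 + x) = 2.
Multiply by 6: 2·(2E) − 3·(2E) + 6·(4 + x) = 12, i.e. 24 + 6x − (20 + 4x) = 12.
Collecting terms: 2x + 4 = 12, so 2x = 8, so x = 4.
Then 2E = 20 + 4·4 = 36, so E = 18, V = 2E/3 = 12, F = 4 + 4 = 8.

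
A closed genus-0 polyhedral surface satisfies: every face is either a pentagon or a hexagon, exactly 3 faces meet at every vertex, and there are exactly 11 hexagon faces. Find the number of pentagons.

12

Let x be the number of pentagons; then F = 11 + x.
Edge–face incidences: 2E = 6·11 + 5·x = 66 + 5x.
Every vertex has degree 3, so 3V = 2E.
Euler: V − E + F = 2 ⇒ (2E)/3 − E + (11 + x) = 2.
Multiply by 6: 2·(2E) − 3·(2E) + 6·(11 + x) = 12, i.e. 66 + 6x − (66 + 5x) = 12.
Collecting terms: x = 12.
Then 2E = 66 + 5·12 = 126, so E = 63, V = 2E/3 = 42, F = 11 + 12 = 23.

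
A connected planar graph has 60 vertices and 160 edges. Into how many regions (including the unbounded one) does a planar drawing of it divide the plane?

Euler's formula for a connected plane graph: V − E + F = 2, so F = 2 − 60 + 160 = 102.

102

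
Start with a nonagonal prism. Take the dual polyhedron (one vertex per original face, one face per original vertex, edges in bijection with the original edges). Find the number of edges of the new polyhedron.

27

The base solid has V = 18, E = 27, F = 11.
The dual swaps V and F and preserves E: V′ = F = 11, E′ = E = 27, F′ = V = 18.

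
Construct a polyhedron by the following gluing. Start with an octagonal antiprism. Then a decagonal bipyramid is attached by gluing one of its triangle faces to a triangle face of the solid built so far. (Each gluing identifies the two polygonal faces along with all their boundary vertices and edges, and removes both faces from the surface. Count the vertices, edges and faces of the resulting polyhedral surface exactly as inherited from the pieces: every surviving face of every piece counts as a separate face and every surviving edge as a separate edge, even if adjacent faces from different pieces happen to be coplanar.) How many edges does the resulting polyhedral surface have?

59

An octagonal antiprism: V=16, E=32, F=18.
Attach a decagonal bipyramid (V=12, E=30, F=20) along a 3-gon: merge 3 vertices and 3 edges, delete both glued faces → V=25, E=59, F=36.
Check: V − E + F = 25 − 59 + 36 = 2.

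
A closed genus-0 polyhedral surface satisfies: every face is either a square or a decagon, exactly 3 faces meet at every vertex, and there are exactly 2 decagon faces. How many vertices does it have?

Let x be the number of squares; then F = 2 + x.
Edge–face incidences: 2E = 10·2 + 4·x = 20 + 4x.
Every vertex has degree 3, so 3V = 2E.
Euler: V − E + F = 2 ⇒ (2E)/3 − E + (2 + x) = 2.
Multiply by 6: 2·(2E) − 3·(2E) + 6·(2 + x) = 12, i.e. 12 + 6x − (20 + 4x) = 12.
Collecting terms: 2x − 8 = 12, so 2x = 20, so x = 10.
Then 2E = 20 + 4·10 = 60, so E = 30, V = 2E/3 = 20, F = 2 + 10 = 12.

20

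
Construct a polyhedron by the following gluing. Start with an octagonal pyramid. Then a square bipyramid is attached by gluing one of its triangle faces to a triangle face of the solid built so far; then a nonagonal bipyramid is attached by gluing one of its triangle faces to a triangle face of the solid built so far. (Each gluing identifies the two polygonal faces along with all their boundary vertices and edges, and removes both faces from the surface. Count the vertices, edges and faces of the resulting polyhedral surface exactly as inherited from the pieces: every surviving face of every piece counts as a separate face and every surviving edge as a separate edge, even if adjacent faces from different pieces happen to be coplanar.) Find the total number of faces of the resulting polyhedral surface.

An octagonal pyramid: V=9, E=16, F=9.
Attach a square bipyramid (V=6, E=12, F=8) along a 3-gon: merge 3 vertices and 3 edges, delete both glued faces → V=12, E=25, F=15.
Attach a nonagonal bipyramid (V=11, E=27, F=18) along a 3-gon: merge 3 vertices and 3 edges, delete both glued faces → V=20, E=49, F=31.
Check: V − E + F = 20 − 49 + 31 = 2.

31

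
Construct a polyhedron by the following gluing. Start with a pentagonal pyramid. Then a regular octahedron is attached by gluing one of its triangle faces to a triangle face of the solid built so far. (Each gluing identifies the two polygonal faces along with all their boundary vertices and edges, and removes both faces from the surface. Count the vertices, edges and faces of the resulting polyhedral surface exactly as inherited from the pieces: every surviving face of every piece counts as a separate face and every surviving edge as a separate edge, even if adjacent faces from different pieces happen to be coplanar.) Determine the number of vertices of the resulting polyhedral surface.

A pentagonal pyramid: V=6, E=10, F=6.
Attach a regular octahedron (V=6, E=12, F=8) along a 3-gon: merge 3 vertices and 3 edges, delete both glued faces → V=9, E=19, F=12.
Check: V − E + F = 9 − 19 + 12 = 2.

9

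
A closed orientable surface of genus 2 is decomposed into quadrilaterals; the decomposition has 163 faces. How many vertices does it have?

χ = 2 − 2·2 = -2, and every face is a square so 4F = 2E.
E = 4·163/2 = 326. Then V = -2 + E − F = -2 + 326 − 163 = 161.

161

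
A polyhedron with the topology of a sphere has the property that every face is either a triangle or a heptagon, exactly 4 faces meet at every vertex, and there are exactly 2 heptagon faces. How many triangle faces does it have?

Let x be the number of triangles; then F = 2 + x.
Edge–face incidences: 2E = 7·2 + 3·x = 14 + 3x.
Every vertex has degree 4, so 4V = 2E.
Euler: V − E + F = 2 ⇒ (2E)/4 − E + (2 + x) = 2.
Multiply by 8: 2·(2E) − 4·(2E) + 8·(2 + x) = 16, i.e. 16 + 8x − 2·(14 + 3x) = 16.
Collecting terms: 2x − 12 = 16, so 2x = 28, so x = 14.
Then 2E = 14 + 3·14 = 56, so E = 28, V = 2E/4 = 14, F = 2 + 14 = 16.

14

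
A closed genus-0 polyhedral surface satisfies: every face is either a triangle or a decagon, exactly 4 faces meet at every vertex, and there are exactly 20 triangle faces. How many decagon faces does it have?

2

Let x be the number of decagons; then F = 20 + x.
Edge–face incidences: 2E = 3·20 + 10·x = 60 + 10x.
Every vertex has degree 4, so 4V = 2E.
Euler: V − E + F = 2 ⇒ (2E)/4 − E + (20 + x) = 2.
Multiply by 8: 2·(2E) − 4·(2E) + 8·(20 + x) = 16, i.e. 160 + 8x − 2·(60 + 10x) = 16.
Collecting terms: −12x + 40 = 16, so −12x = −24, so x = 2.
Then 2E = 60 + 10·2 = 80, so E = 40, V = 2E/4 = 20, F = 20 + 2 = 22.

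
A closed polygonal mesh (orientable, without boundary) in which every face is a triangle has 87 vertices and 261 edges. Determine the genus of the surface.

1

Every face is a triangle and each edge borders two faces, so 3F = 2·261, giving F = 174.
χ = V − E + F = 87 − 261 + 174 = 0.
For a closed orientable surface χ = 2 − 2g, so g = (2 − (0))/2 = 1.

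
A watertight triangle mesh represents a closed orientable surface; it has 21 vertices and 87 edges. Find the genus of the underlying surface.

5

Every face is a triangle and each edge borders two faces, so 3F = 2·87, giving F = 58.
χ = V − E + F = 21 − 87 + 58 = -8.
For a closed orientable surface χ = 2 − 2g, so g = (2 − (-8))/2 = 5.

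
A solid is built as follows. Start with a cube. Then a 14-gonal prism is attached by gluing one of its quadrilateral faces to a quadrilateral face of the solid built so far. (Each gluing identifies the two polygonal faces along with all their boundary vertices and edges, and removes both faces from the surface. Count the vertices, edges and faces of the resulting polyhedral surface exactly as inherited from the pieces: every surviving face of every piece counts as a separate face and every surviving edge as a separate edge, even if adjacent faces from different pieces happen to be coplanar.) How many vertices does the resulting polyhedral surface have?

32

A cube: V=8, E=12, F=6.
Attach a 14-gonal prism (V=28, E=42, F=16) along a 4-gon: merge 4 vertices and 4 edges, delete both glued faces → V=32, E=50, F=20.
Check: V − E + F = 32 − 50 + 20 = 2.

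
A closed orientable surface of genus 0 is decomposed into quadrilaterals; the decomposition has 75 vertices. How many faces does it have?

73

χ = 2 − 2·0 = 2, and every face is a square so 4F = 2E.
V − E + F = 2 with E = 4F/2 gives 75 − (4/2 − 1)·F = 2, so F = 73 and E = 146.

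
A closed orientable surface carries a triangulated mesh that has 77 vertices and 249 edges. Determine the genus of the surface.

4

Every face is a triangle and each edge borders two faces, so 3F = 2·249, giving F = 166.
χ = V − E + F = 77 − 249 + 166 = -6.
For a closed orientable surface χ = 2 − 2g, so g = (2 − (-6))/2 = 4.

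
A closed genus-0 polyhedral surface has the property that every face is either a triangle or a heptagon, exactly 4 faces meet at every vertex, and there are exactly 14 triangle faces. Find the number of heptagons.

Let x be the number of heptagons; then F = 14 + x.
Edge–face incidences: 2E = 3·14 + 7·x = 42 + 7x.
Every vertex has degree 4, so 4V = 2E.
Euler: V − E + F = 2 ⇒ (2E)/4 − E + (14 + x) = 2.
Multiply by 8: 2·(2E) − 4·(2E) + 8·(14 + x) = 16, i.e. 112 + 8x − 2·(42 + 7x) = 16.
Collecting terms: −6x + 28 = 16, so −6x = −12, so x = 2.
Then 2E = 42 + 7·2 = 56, so E = 28, V = 2E/4 = 14, F = 14 + 2 = 16.

2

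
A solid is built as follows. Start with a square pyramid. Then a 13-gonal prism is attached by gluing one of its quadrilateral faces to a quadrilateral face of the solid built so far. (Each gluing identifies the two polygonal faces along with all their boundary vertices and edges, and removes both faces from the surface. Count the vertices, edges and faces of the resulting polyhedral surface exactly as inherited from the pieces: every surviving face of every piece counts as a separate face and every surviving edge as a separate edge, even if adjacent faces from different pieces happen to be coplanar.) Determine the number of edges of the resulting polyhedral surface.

43

A square pyramid: V=5, E=8, F=5.
Attach a 13-gonal prism (V=26, E=39, F=15) along a 4-gon: merge 4 vertices and 4 edges, delete both glued faces → V=27, E=43, F=18.
Check: V − E + F = 27 − 43 + 18 = 2.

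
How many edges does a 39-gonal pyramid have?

78

A pyramid on an n-gon base has one n-gon and n triangles: V = 39 + 1 = 40, E = 2·39 = 78, F = 39 + 1 = 40.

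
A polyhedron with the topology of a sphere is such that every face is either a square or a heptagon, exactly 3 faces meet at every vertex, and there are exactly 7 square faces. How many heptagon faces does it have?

Let x be the number of heptagons; then F = 7 + x.
Edge–face incidences: 2E = 4·7 + 7·x = 28 + 7x.
Every vertex has degree 3, so 3V = 2E.
Euler: V − E + F = 2 ⇒ (2E)/3 − E + (7 + x) = 2.
Multiply by 6: 2·(2E) − 3·(2E) + 6·(7 + x) = 12, i.e. 42 + 6x − (28 + 7x) = 12.
Collecting terms: −x + 14 = 12, so −x = −2, so x = 2.
Then 2E = 28 + 7·2 = 42, so E = 21, V = 2E/3 = 14, F = 7 + 2 = 9.

2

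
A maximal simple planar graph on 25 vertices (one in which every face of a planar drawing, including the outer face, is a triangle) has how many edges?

69

In a plane triangulation 3F = 2E and V − E + F = 2, so E = 3V − 6 = 3·25 − 6 = 69.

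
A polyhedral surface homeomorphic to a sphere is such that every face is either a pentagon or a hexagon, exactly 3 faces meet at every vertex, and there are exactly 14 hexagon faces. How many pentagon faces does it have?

12

Let x be the number of pentagons; then F = 14 + x.
Edge–face incidences: 2E = 6·14 + 5·x = 84 + 5x.
Every vertex has degree 3, so 3V = 2E.
Euler: V − E + F = 2 ⇒ (2E)/3 − E + (14 + x) = 2.
Multiply by 6: 2·(2E) − 3·(2E) + 6·(14 + x) = 12, i.e. 84 + 6x − (84 + 5x) = 12.
Collecting terms: x = 12.
Then 2E = 84 + 5·12 = 144, so E = 72, V = 2E/3 = 48, F = 14 + 12 = 26.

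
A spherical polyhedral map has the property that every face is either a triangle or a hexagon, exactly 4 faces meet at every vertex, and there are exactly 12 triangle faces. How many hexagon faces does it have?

Let x be the number of hexagons; then F = 12 + x.
Edge–face incidences: 2E = 3·12 + 6·x = 36 + 6x.
Every vertex has degree 4, so 4V = 2E.
Euler: V − E + F = 2 ⇒ (2E)/4 − E + (12 + x) = 2.
Multiply by 8: 2·(2E) − 4·(2E) + 8·(12 + x) = 16, i.e. 96 + 8x − 2·(36 + 6x) = 16.
Collecting terms: −4x + 24 = 16, so −4x = −8, so x = 2.
Then 2E = 36 + 6·2 = 48, so E = 24, V = 2E/4 = 12, F = 12 + 2 = 14.

2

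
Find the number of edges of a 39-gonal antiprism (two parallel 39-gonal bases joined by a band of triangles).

An antiprism on an n-gon has two n-gon caps and 2n triangles: V = 2·39 = 78, E = 4·39 = 156, F = 2·39 + 2 = 80.

156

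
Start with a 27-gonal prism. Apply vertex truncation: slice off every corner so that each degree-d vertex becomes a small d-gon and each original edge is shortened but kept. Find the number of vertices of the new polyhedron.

162

The base solid has V = 54, E = 81, F = 29.
Truncation replaces each original edge-end by a new vertex, so V′ = 2E = 162.
Each original edge survives, and each old vertex of degree d contributes d new edges; summing degrees gives Σd = 2E, so E′ = E + 2E = 3E = 243.
Each original face survives and each original vertex becomes one new face: F′ = F + V = 83.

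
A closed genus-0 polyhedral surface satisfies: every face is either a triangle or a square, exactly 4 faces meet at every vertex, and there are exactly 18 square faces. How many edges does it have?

48

Let x be the number of triangles; then F = 18 + x.
Edge–face incidences: 2E = 4·18 + 3·x = 72 + 3x.
Every vertex has degree 4, so 4V = 2E.
Euler: V − E + F = 2 ⇒ (2E)/4 − E + (18 + x) = 2.
Multiply by 8: 2·(2E) − 4·(2E) + 8·(18 + x) = 16, i.e. 144 + 8x − 2·(72 + 3x) = 16.
Collecting terms: 2x = 16, so x = 8.
Then 2E = 72 + 3·8 = 96, so E = 48, V = 2E/4 = 24, F = 18 + 8 = 26.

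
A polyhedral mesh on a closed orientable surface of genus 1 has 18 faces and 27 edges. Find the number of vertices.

9

For a closed orientable surface of genus 1, χ = 2 − 2·1 = 0.
V = 0 + E − F = 0 + 27 − 18 = 9.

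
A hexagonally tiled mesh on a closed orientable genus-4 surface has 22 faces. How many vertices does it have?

χ = 2 − 2·4 = -6, and every face is a hexagon so 6F = 2E.
E = 6·22/2 = 66. Then V = -6 + E − F = -6 + 66 − 22 = 38.

38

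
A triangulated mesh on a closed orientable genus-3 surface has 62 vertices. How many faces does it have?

132

χ = 2 − 2·3 = -4, and every face is a triangle so 3F = 2E.
V − E + F = -4 with E = 3F/2 gives 62 − (3/2 − 1)·F = -4, so F = 132 and E = 198.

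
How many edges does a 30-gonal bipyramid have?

90

A bipyramid over an n-gon has 2n triangular faces and n + 2 vertices: V = 30 + 2 = 32, E = 3·30 = 90, F = 2·30 = 60.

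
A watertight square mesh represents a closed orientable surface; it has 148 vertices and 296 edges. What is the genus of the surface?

1

Every face is a square and each edge borders two faces, so 4F = 2·296, giving F = 148.
χ = V − E + F = 148 − 296 + 148 = 0.
For a closed orientable surface χ = 2 − 2g, so g = (2 − (0))/2 = 1.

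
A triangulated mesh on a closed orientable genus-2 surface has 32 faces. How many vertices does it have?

14

χ = 2 − 2·2 = -2, and every face is a triangle so 3F = 2E.
E = 3·32/2 = 48. Then V = -2 + E − F = -2 + 48 − 32 = 14.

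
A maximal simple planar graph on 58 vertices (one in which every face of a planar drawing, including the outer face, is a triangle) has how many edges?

In a plane triangulation 3F = 2E and V − E + F = 2, so E = 3V − 6 = 3·58 − 6 = 168.

168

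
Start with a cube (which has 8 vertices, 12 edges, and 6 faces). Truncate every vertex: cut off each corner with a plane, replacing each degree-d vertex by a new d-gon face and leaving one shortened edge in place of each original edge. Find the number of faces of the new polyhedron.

Truncation replaces each original edge-end by a new vertex, so V′ = 2E = 24.
Each original edge survives, and each old vertex of degree d contributes d new edges; summing degrees gives Σd = 2E, so E′ = E + 2E = 3E = 36.
Each original face survives and each original vertex becomes one new face: F′ = F + V = 14.

14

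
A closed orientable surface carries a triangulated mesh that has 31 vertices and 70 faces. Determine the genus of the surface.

3

Every face is a triangle, so 2E = 3·70 = 210, giving E = 105.
χ = V − E + F = 31 − 105 + 70 = -4.
For a closed orientable surface χ = 2 − 2g, so g = (2 − (-4))/2 = 3.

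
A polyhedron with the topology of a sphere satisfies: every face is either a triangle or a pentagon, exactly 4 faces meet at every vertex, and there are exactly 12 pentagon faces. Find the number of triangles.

20

Let x be the number of triangles; then F = 12 + x.
Edge–face incidences: 2E = 5·12 + 3·x = 60 + 3x.
Every vertex has degree 4, so 4V = 2E.
Euler: V − E + F = 2 ⇒ (2E)/4 − E + (12 + x) = 2.
Multiply by 8: 2·(2E) − 4·(2E) + 8·(12 + x) = 16, i.e. 96 + 8x − 2·(60 + 3x) = 16.
Collecting terms: 2x − 24 = 16, so 2x = 40, so x = 20.
Then 2E = 60 + 3·20 = 120, so E = 60, V = 2E/4 = 30, F = 12 + 20 = 32.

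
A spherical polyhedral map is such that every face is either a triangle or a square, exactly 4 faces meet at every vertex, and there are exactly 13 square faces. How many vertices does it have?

19

Let x be the number of triangles; then F = 13 + x.
Edge–face incidences: 2E = 4·13 + 3·x = 52 + 3x.
Every vertex has degree 4, so 4V = 2E.
Euler: V − E + F = 2 ⇒ (2E)/4 − E + (13 + x) = 2.
Multiply by 8: 2·(2E) − 4·(2E) + 8·(13 + x) = 16, i.e. 104 + 8x − 2·(52 + 3x) = 16.
Collecting terms: 2x = 16, so x = 8.
Then 2E = 52 + 3·8 = 76, so E = 38, V = 2E/4 = 19, F = 13 + 8 = 21.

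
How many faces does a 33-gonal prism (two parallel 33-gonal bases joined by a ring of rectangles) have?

A prism on an n-gon has two n-gon bases and n rectangular sides: V = 2·33 = 66, E = 3·33 = 99, F = 33 + 2 = 35.

35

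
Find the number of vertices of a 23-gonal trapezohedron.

The n-trapezohedron (dual of the n-antiprism) has V = 2·23 + 2 = 48, E = 4·23 = 92, F = 2·23 = 46.

48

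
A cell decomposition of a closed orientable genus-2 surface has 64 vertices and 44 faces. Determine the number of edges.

110

For a closed orientable surface of genus 2, χ = 2 − 2·2 = -2.
E = V + F − (-2) = 64 + 44 − (-2) = 110.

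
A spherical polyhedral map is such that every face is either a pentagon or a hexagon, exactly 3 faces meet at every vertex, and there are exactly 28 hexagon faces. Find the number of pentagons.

Let x be the number of pentagons; then F = 28 + x.
Edge–face incidences: 2E = 6·28 + 5·x = 168 + 5x.
Every vertex has degree 3, so 3V = 2E.
Euler: V − E + F = 2 ⇒ (2E)/3 − E + (28 + x) = 2.
Multiply by 6: 2·(2E) − 3·(2E) + 6·(28 + x) = 12, i.e. 168 + 6x − (168 + 5x) = 12.
Collecting terms: x = 12.
Then 2E = 168 + 5·12 = 228, so E = 114, V = 2E/3 = 76, F = 28 + 12 = 40.

12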